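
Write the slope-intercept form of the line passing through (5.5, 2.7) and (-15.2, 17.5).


m = (14.8)/(-20.7) = -0.7150
b = y1 - m*x1 = 2.7 - (14.8*5.5)/(-20.7) = 2.7 + 3.9324 = 6.6324

y = -0.7150x + 6.6324


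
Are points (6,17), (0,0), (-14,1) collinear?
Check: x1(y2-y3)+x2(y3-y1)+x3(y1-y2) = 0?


6*(0-1) + 0*(1-17) - 14*(17-0)
= -6 + 0 - 238 = -244

No, not collinear (determinant = -244)


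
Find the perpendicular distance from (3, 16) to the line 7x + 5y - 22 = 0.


|7*3 + 5*16 - 22| = |79| = 79
sqrt(49 + 25) = sqrt(74) = 8.6023
d = 79/sqrt(74) = 9.1836

9.1836


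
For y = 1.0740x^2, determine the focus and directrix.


a = 1.0740
1/(4a) = 0.2328
Focus = (0, 0.2328)
Directrix: y = -0.2328

Focus = (0, 0.2328), Directrix: y = -0.2328


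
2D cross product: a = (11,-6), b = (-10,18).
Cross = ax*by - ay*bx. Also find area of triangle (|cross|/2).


cross = 11*18 + 6*(-10) = 198 - 60 = 138
Triangle area = |138|/2 = 138/2 = 69.0000

cross = 138, triangle area = 69.0000


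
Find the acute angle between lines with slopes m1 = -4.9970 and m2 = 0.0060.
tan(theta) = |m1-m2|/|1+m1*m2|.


m1-m2 = -5.003
1+m1*m2 = 0.970018
tan(theta) = |-5.003/0.970018| = 5.157636
theta = arctan(|-5.003/0.970018|) = 79.0272 degrees (acute angle)

79.0272 degrees


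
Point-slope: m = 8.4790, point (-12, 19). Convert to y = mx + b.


y - 19 = 8.4790(x + 12)
y = 8.4790x + 19 - 8.4790*(-12)
y = 8.4790x + 120.7480

y = 8.4790x + 120.7480


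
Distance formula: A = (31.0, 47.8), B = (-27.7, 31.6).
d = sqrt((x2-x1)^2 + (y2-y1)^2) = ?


dx = -27.7 - 31.0 = -58.7
dy = 31.6 - 47.8 = -16.2
d = sqrt(3445.69 + 262.44) = sqrt(3708.13) = 60.8944

60.8944


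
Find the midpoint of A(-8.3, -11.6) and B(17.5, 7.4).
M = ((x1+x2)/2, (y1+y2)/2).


Mx = (-8.3 + 17.5)/2 = 9.2/2 = 4.6000
My = (-11.6 + 7.4)/2 = -4.2/2 = -2.1000

(4.6000, -2.1000)


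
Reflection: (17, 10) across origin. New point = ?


Reflection rule for origin: (-x, -y)
(17, 10) -> (-17, -10)

(-17, -10)


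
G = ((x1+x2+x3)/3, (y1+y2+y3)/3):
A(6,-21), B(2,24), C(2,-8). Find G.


Gx = (6+2+2)/3 = 10/3 = 3.3333
Gy = (-21+24- 8)/3 = -5/3 = -1.6667

G = (3.3333, -1.6667)


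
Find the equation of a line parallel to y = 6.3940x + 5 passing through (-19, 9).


Parallel lines have equal slopes.
m2 = 6.3940
b2 = 9 - 6.3940*(-19) = 130.4860

y = 6.3940x + 130.4860


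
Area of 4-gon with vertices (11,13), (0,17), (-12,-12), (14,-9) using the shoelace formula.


sum(xi*y_{i+1}) = 11*17 + 0*(-12) - 12*(-9) + 14*13 = 477
sum(yi*x_{i+1}) = 13*0 + 17*(-12) - 12*14 - 9*11 = -471
Area = |477 + 471|/2 = 948/2 = 474.0000

474.0000 sq units


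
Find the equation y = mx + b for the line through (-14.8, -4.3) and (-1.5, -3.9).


m = (0.4)/(13.3) = 0.0301
b = y1 - m*x1 = -4.3 - (0.4*(-14.8))/(13.3) = -4.3 + 0.4451 = -3.8549

y = 0.0301x - 3.8549


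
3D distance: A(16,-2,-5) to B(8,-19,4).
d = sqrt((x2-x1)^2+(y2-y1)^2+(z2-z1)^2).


dx=-8, dy=-17, dz=9
d = sqrt(64+289+81) = sqrt(434) = 20.8327

20.8327


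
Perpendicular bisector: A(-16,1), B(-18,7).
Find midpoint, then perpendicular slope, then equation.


Midpoint = (-17, 4)
Slope of AB = dy/dx = 6/(-2) = -3.0000
Perp slope = -dx/dy = 2/6 = 0.3333
b = My - (perp slope)*Mx = 4 + (-2*(-17))/6 = 4 + 5.6667 = 9.6667

y = 0.3333x + 9.6667


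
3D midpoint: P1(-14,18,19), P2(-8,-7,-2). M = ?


Mx = (-14- 8)/2 = -11.0000
My = (18- 7)/2 = 5.5000
Mz = (19- 2)/2 = 8.5000

M = (-11.0000, 5.5000, 8.5000)


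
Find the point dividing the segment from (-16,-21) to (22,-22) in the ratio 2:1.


Px = (2*22 + 1*(-16))/3 = 28/3 = 9.3333
Py = (2*(-22) + 1*(-21))/3 = -65/3 = -21.6667

P = (9.3333, -21.6667)


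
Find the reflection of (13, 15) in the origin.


Reflection rule for origin: (-x, -y)
(13, 15) -> (-13, -15)

(-13, -15)


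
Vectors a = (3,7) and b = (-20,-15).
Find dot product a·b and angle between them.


a·b = 3*(-20) + 7*(-15) = -60 - 105 = -165
|a| = sqrt(9+49) = 7.6158
|b| = sqrt(400+225) = 25.0000
cos(theta) = -165/(sqrt(58)*sqrt(625)) = -165/sqrt(36250) = -0.866622
theta = arccos(-165/sqrt(36250)) = 150.0685 degrees

a·b = -165, theta = 150.0685 deg


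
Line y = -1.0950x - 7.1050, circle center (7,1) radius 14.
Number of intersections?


Substitute y = -1.0950x - 7.1050: (x-7)^2 + (-1.0950x- 7.1050-1)^2 = 196
Expand to Ax^2 + Bx + C = 0, where b-k = -8.105
A = 1+m^2 = 2.199025
B = 2(m(b-k) - h) = 2(-1.0950*(-8.105) - 7) = 3.74995
C = h^2 + (b-k)^2 - r^2 = 49 + 65.691025 - 196 = -81.308975
disc = B^2-4AC = 14.0621 + 715.2019 = 729.2640
disc > 0

2 intersection points


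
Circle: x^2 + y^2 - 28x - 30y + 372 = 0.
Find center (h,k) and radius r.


h = -D/2 = 28/2 = 14
k = -E/2 = 30/2 = 15
r^2 = h^2 + k^2 - F = 196 + 225 - 372 = 49
r = 7

Center (14, 15), radius = 7


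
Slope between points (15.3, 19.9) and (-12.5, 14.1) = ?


dy = 14.1 - 19.9 = -5.8
dx = -12.5 - 15.3 = -27.8
m = -5.8/(-27.8) = 0.2086

m = 0.2086


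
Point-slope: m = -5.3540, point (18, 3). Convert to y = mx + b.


y - 3 = -5.3540(x - 18)
y = -5.3540x + 3 + 5.3540*18
y = -5.3540x + 99.3720

y = -5.3540x + 99.3720


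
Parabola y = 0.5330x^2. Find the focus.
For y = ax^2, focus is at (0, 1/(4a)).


a = 0.5330
4a = 2.1320
focus = (0, 1/2.1320) = (0, 0.4690)

Focus = (0, 0.4690)


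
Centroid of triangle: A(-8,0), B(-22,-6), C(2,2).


Gx = (-8- 22+2)/3 = -28/3 = -9.3333
Gy = (0- 6+2)/3 = -4/3 = -1.3333

G = (-9.3333, -1.3333)


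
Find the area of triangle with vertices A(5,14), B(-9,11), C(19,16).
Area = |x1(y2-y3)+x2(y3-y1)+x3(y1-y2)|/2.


5*(11-16) = -25
-9*(16-14) = -18
19*(14-11) = 57
sum = 14
Area = |14|/2 = 7.0000

7.0000 sq units


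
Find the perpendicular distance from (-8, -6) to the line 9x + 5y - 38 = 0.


|9*(-8) + 5*(-6) - 38| = |-140| = 140
sqrt(81 + 25) = sqrt(106) = 10.2956
d = 140/sqrt(106) = 13.5980

13.5980


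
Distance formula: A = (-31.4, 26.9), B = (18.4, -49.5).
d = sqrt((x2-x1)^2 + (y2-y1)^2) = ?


dx = 18.4 + 31.4 = 49.8
dy = -49.5 - 26.9 = -76.4
d = sqrt(2480.04 + 5836.96) = sqrt(8317.0) = 91.1976

91.1976


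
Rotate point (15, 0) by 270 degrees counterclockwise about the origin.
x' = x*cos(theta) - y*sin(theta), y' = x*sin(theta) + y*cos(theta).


cos(270) = 0, sin(270) = -1
x' = 15*0 - 0*(-1) = 0
y' = 15*(-1) + 0*0 = -15

(0, -15)


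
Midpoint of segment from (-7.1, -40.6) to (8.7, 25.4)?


Mx = (-7.1 + 8.7)/2 = 1.6/2 = 0.8000
My = (-40.6 + 25.4)/2 = -15.2/2 = -7.6000

(0.8000, -7.6000)


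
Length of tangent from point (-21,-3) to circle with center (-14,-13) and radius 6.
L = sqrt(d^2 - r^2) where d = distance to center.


d = sqrt((-21+ 14)^2 + (-3+ 13)^2) = sqrt(49+100) = 12.2066
L = sqrt(149.0000 - 36) = sqrt(113.0000) = 10.6301

10.6301


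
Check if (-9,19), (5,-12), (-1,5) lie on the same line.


-9*(-12-5) + 5*(5-19) - 1*(19+ 12)
= 153 - 70 - 31 = 52

No, not collinear (determinant = 52)


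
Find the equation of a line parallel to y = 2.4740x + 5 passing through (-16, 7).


Parallel lines have equal slopes.
m2 = 2.4740
b2 = 7 - 2.4740*(-16) = 46.5840

y = 2.4740x + 46.5840


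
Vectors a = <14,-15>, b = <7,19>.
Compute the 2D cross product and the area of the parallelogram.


cross = 14*19 + 15*7 = 266 + 105 = 371
Parallelogram area = |371| = 371

cross = 371, parallelogram area = 371


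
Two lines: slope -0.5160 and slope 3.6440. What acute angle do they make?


m1-m2 = -4.16
1+m1*m2 = -0.880304
tan(theta) = |-4.16/(-0.880304)| = 4.725640
theta = arctan(|-4.16/(-0.880304)|) = 78.0518 degrees (acute angle)

78.0518 degrees


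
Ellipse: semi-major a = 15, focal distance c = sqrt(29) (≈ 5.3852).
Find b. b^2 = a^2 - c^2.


b^2 = 15^2 - (sqrt(29))^2 = 225 - 29 = 196
b = sqrt(196) = 14

b = 14


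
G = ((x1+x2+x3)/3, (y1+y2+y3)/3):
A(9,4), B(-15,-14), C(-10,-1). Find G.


Gx = (9- 15- 10)/3 = -16/3 = -5.3333
Gy = (4- 14- 1)/3 = -11/3 = -3.6667

G = (-5.3333, -3.6667)


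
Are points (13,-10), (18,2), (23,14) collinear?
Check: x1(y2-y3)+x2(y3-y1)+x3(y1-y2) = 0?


13*(2-14) + 18*(14+ 10) + 23*(-10-2)
= -156 + 432 - 276 = 0

Yes, collinear (determinant = 0)


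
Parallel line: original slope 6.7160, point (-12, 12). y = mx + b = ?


Parallel lines have equal slopes.
m2 = 6.7160
b2 = 12 - 6.7160*(-12) = 92.5920

y = 6.7160x + 92.5920


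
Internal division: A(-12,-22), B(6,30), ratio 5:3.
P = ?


Px = (5*6 + 3*(-12))/8 = -6/8 = -0.7500
Py = (5*30 + 3*(-22))/8 = 84/8 = 10.5000

P = (-0.7500, 10.5000)


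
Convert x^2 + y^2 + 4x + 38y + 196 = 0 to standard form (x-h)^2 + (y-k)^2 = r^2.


h = -D/2 = -4/2 = -2
k = -E/2 = -38/2 = -19
r^2 = h^2 + k^2 - F = 4 + 361 - 196 = 169
r = 13

Center (-2, -19), radius = 13


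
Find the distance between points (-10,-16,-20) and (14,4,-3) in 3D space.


dx=24, dy=20, dz=17
d = sqrt(576+400+289) = sqrt(1265) = 35.5668

35.5668


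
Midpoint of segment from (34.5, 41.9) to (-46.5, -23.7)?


Mx = (34.5 - 46.5)/2 = -12.0/2 = -6.0000
My = (41.9 - 23.7)/2 = 18.2/2 = 9.1000

(-6.0000, 9.1000)


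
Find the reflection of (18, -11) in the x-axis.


Reflection rule for x-axis: (x, -y)
(18, -11) -> (18, 11)

(18, 11)


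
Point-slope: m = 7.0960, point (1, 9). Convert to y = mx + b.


y - 9 = 7.0960(x - 1)
y = 7.0960x + 9 - 7.0960*1
y = 7.0960x + 1.9040

y = 7.0960x + 1.9040


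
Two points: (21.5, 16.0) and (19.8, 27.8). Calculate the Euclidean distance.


dx = 19.8 - 21.5 = -1.7
dy = 27.8 - 16.0 = 11.8
d = sqrt(2.89 + 139.24) = sqrt(142.13) = 11.9218

11.9218


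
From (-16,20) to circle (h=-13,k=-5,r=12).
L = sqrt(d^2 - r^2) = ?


d = sqrt((-16+ 13)^2 + (20+ 5)^2) = sqrt(9+625) = 25.1794
L = sqrt(634.0000 - 144) = sqrt(490.0000) = 22.1359

22.1359


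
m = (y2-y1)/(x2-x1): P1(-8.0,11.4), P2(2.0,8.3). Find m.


dy = 8.3 - 11.4 = -3.1
dx = 2.0 + 8.0 = 10.0
m = -3.1/10.0 = -0.3100

m = -0.3100


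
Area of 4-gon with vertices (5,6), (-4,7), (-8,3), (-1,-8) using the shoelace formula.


sum(xi*y_{i+1}) = 5*7 - 4*3 - 8*(-8) - 1*6 = 81
sum(yi*x_{i+1}) = 6*(-4) + 7*(-8) + 3*(-1) - 8*5 = -123
Area = |81 + 123|/2 = 204/2 = 102.0000

102.0000 sq units


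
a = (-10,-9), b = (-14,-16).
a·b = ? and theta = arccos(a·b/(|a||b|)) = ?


a·b = -10*(-14) - 9*(-16) = 140 + 144 = 284
|a| = sqrt(100+81) = 13.4536
|b| = sqrt(196+256) = 21.2603
cos(theta) = 284/(sqrt(181)*sqrt(452)) = 284/sqrt(81812) = 0.992910
theta = arccos(284/sqrt(81812)) = 6.8269 degrees

a·b = 284, theta = 6.8269 deg


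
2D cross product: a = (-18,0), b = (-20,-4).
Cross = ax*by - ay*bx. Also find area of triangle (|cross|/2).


cross = -18*(-4) - 0*(-20) = 72 - 0 = 72
Triangle area = |72|/2 = 72/2 = 36.0000

cross = 72, triangle area = 36.0000


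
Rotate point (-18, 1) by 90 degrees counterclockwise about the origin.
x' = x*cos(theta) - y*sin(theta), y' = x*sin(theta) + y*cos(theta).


cos(90) = 0, sin(90) = 1
x' = -18*0 - 1*1 = -1
y' = -18*1 + 1*0 = -18

(-1, -18)


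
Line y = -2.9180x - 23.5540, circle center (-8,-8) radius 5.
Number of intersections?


Substitute y = -2.9180x - 23.5540: (x+ 8)^2 + (-2.9180x- 23.5540+ 8)^2 = 25
Expand to Ax^2 + Bx + C = 0, where b-k = -15.554
A = 1+m^2 = 9.514724
B = 2(m(b-k) - h) = 2(-2.9180*(-15.554) + 8) = 106.773144
C = h^2 + (b-k)^2 - r^2 = 64 + 241.926916 - 25 = 280.926916
disc = B^2-4AC = 11400.5043 - 10691.7683 = 708.7360
disc > 0

2 intersection points


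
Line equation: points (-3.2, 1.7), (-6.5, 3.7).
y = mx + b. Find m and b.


m = (2.0)/(-3.3) = -0.6061
b = y1 - m*x1 = 1.7 - (2.0*(-3.2))/(-3.3) = 1.7 - 1.9394 = -0.2394

y = -0.6061x - 0.2394


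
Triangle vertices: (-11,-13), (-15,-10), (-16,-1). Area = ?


-11*(-10+ 1) = 99
-15*(-1+ 13) = -180
-16*(-13+ 10) = 48
sum = -33
Area = |-33|/2 = 16.5000

16.5000 sq units


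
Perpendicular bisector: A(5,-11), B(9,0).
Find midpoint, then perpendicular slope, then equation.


Midpoint = (7, -5.5)
Slope of AB = dy/dx = 11/4 = 2.7500
Perp slope = -dx/dy = -4/11 = -0.3636
b = My - (perp slope)*Mx = -5.5 + (4*7)/11 = -5.5 + 2.5455 = -2.9545

y = -0.3636x - 2.9545


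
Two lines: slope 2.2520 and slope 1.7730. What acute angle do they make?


m1-m2 = 0.479
1+m1*m2 = 4.992796
tan(theta) = |0.479/4.992796| = 0.095938
theta = arctan(|0.479/4.992796|) = 5.4801 degrees (acute angle)

5.4801 degrees


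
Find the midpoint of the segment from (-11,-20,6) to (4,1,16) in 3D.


Mx = (-11+4)/2 = -3.5000
My = (-20+1)/2 = -9.5000
Mz = (6+16)/2 = 11.0000

M = (-3.5000, -9.5000, 11.0000)


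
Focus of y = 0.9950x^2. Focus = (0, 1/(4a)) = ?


a = 0.9950
4a = 3.9800
focus = (0, 1/3.9800) = (0, 0.2513)

Focus = (0, 0.2513)


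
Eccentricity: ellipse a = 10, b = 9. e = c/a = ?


c = sqrt(100-81) = sqrt(19) = 4.3589
e = c/a = sqrt(19)/10 = 0.4359

e = 0.4359


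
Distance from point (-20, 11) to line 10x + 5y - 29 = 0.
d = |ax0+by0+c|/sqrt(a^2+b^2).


|10*(-20) + 5*11 - 29| = |-174| = 174
sqrt(100 + 25) = sqrt(125) = 11.1803
d = 174/sqrt(125) = 15.5630

15.5630


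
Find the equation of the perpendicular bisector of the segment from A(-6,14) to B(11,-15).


Midpoint = (2.5, -0.5)
Slope of AB = dy/dx = -29/17 = -1.7059
Perp slope = -dx/dy = 17/29 = 0.5862
b = My - (perp slope)*Mx = -0.5 + (17*2.5)/(-29) = -0.5 - 1.4655 = -1.9655

y = 0.5862x - 1.9655


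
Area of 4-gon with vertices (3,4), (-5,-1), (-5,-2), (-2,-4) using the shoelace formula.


sum(xi*y_{i+1}) = 3*(-1) - 5*(-2) - 5*(-4) - 2*4 = 19
sum(yi*x_{i+1}) = 4*(-5) - 1*(-5) - 2*(-2) - 4*3 = -23
Area = |19 + 23|/2 = 42/2 = 21.0000

21.0000 sq units


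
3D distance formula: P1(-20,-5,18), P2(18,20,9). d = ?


dx=38, dy=25, dz=-9
d = sqrt(1444+625+81) = sqrt(2150) = 46.3681

46.3681


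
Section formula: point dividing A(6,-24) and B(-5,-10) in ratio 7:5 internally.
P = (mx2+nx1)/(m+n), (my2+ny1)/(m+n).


Px = (7*(-5) + 5*6)/12 = -5/12 = -0.4167
Py = (7*(-10) + 5*(-24))/12 = -190/12 = -15.8333

P = (-0.4167, -15.8333)


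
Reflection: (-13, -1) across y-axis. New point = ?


Reflection rule for y-axis: (-x, y)
(-13, -1) -> (13, -1)

(13, -1)


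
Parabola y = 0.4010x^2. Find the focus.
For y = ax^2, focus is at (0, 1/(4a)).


a = 0.4010
4a = 1.6040
focus = (0, 1/1.6040) = (0, 0.6234)

Focus = (0, 0.6234)


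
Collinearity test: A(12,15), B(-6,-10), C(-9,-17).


12*(-10+ 17) - 6*(-17-15) - 9*(15+ 10)
= 84 + 192 - 225 = 51

No, not collinear (determinant = 51)


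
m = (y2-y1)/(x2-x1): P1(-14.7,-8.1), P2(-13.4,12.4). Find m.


dy = 12.4 + 8.1 = 20.5
dx = -13.4 + 14.7 = 1.3
m = 20.5/1.3 = 15.7692

m = 15.7692


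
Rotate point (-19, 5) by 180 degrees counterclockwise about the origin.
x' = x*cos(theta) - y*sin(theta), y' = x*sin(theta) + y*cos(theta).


cos(180) = -1, sin(180) = 0
x' = -19*(-1) - 5*0 = 19
y' = -19*0 + 5*(-1) = -5

(19, -5)


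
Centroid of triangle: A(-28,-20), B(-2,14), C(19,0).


Gx = (-28- 2+19)/3 = -11/3 = -3.6667
Gy = (-20+14+0)/3 = -6/3 = -2.0000

G = (-3.6667, -2.0000)


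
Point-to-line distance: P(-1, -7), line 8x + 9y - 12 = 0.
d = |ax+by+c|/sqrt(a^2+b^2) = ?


|8*(-1) + 9*(-7) - 12| = |-83| = 83
sqrt(64 + 81) = sqrt(145) = 12.0416
d = 83/sqrt(145) = 6.8928

6.8928


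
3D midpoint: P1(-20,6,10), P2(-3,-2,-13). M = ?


Mx = (-20- 3)/2 = -11.5000
My = (6- 2)/2 = 2.0000
Mz = (10- 13)/2 = -1.5000

M = (-11.5000, 2.0000, -1.5000)


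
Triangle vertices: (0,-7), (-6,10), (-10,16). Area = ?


0*(10-16) = 0
-6*(16+ 7) = -138
-10*(-7-10) = 170
sum = 32
Area = |32|/2 = 16.0000

16.0000 sq units


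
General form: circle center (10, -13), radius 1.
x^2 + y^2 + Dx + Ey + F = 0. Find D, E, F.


(x-10)^2 + (y+ 13)^2 = 1^2
D = -2h = -20, E = -2k = 26
F = h^2+k^2-r^2 = 100+169-1 = 268

D = -20, E = 26, F = 268


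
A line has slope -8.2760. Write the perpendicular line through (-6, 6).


Perpendicular slope = -1/m1 = -1/(-8.2760) = 0.1208
b2 = y0 - m2*x0 = 6 - 6/(-8.2760) = 6 + 0.7250 = 6.7250

y = 0.1208x + 6.7250


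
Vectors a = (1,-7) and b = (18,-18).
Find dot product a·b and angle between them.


a·b = 1*18 - 7*(-18) = 18 + 126 = 144
|a| = sqrt(1+49) = 7.0711
|b| = sqrt(324+324) = 25.4558
cos(theta) = 144/(sqrt(50)*sqrt(648)) = 144/sqrt(32400) = 0.800000
theta = arccos(144/sqrt(32400)) = 36.8699 degrees

a·b = 144, theta = 36.8699 deg


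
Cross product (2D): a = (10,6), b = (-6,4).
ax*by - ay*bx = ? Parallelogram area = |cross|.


cross = 10*4 - 6*(-6) = 40 + 36 = 76
Parallelogram area = |76| = 76

cross = 76, parallelogram area = 76


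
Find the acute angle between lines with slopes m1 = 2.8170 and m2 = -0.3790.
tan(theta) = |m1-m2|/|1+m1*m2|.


m1-m2 = 3.196
1+m1*m2 = -0.067643
tan(theta) = |3.196/(-0.067643)| = 47.248052
theta = arctan(|3.196/(-0.067643)|) = 88.7875 degrees (acute angle)

88.7875 degrees


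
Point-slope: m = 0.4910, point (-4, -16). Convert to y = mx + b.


y + 16 = 0.4910(x + 4)
y = 0.4910x - 16 - 0.4910*(-4)
y = 0.4910x - 14.0360

y = 0.4910x - 14.0360


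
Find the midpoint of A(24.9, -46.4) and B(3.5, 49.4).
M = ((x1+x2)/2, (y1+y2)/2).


Mx = (24.9 + 3.5)/2 = 28.4/2 = 14.2000
My = (-46.4 + 49.4)/2 = 3.0/2 = 1.5000

(14.2000, 1.5000)


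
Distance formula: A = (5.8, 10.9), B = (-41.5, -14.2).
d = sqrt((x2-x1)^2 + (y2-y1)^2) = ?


dx = -41.5 - 5.8 = -47.3
dy = -14.2 - 10.9 = -25.1
d = sqrt(2237.29 + 630.01) = sqrt(2867.3) = 53.5472

53.5472


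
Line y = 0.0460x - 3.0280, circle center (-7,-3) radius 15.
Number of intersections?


Substitute y = 0.0460x - 3.0280: (x+ 7)^2 + (0.0460x- 3.0280+ 3)^2 = 225
Expand to Ax^2 + Bx + C = 0, where b-k = -0.028
A = 1+m^2 = 1.002116
B = 2(m(b-k) - h) = 2(0.0460*(-0.028) + 7) = 13.997424
C = h^2 + (b-k)^2 - r^2 = 49 + 0.000784 - 225 = -175.999216
disc = B^2-4AC = 195.9279 + 705.4865 = 901.4144
disc > 0

2 intersection points


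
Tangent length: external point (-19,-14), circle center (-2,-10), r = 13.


d = sqrt((-19+ 2)^2 + (-14+ 10)^2) = sqrt(289+16) = 17.4642
L = sqrt(305.0000 - 169) = sqrt(136.0000) = 11.6619

11.6619


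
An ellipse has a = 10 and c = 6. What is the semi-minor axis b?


b^2 = 10^2 - (6)^2 = 100 - 36 = 64
b = sqrt(64) = 8

b = 8


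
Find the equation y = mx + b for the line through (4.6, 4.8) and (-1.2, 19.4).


m = (14.6)/(-5.8) = -2.5172
b = y1 - m*x1 = 4.8 - (14.6*4.6)/(-5.8) = 4.8 + 11.5793 = 16.3793

y = -2.5172x + 16.3793


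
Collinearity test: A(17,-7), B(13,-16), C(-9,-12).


17*(-16+ 12) + 13*(-12+ 7) - 9*(-7+ 16)
= -68 - 65 - 81 = -214

No, not collinear (determinant = -214)


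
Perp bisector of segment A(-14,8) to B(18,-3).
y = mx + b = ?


Midpoint = (2, 2.5)
Slope of AB = dy/dx = -11/32 = -0.3438
Perp slope = -dx/dy = 32/11 = 2.9091
b = My - (perp slope)*Mx = 2.5 + (32*2)/(-11) = 2.5 - 5.8182 = -3.3182

y = 2.9091x - 3.3182


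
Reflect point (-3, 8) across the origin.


Reflection rule for origin: (-x, -y)
(-3, 8) -> (3, -8)

(3, -8)


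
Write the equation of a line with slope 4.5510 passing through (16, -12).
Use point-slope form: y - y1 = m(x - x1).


y + 12 = 4.5510(x - 16)
y = 4.5510x - 12 - 4.5510*16
y = 4.5510x - 84.8160

y = 4.5510x - 84.8160


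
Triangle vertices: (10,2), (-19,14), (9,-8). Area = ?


10*(14+ 8) = 220
-19*(-8-2) = 190
9*(2-14) = -108
sum = 302
Area = |302|/2 = 151.0000

151.0000 sq units


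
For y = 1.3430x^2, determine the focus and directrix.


a = 1.3430
1/(4a) = 0.1862
Focus = (0, 0.1862)
Directrix: y = -0.1862

Focus = (0, 0.1862), Directrix: y = -0.1862


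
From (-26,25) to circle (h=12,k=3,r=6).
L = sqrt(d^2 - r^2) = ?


d = sqrt((-26-12)^2 + (25-3)^2) = sqrt(1444+484) = 43.9090
L = sqrt(1928.0000 - 36) = sqrt(1892.0000) = 43.4971

43.4971


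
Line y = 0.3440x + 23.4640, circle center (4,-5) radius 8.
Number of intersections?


Substitute y = 0.3440x + 23.4640: (x-4)^2 + (0.3440x+23.4640+ 5)^2 = 64
Expand to Ax^2 + Bx + C = 0, where b-k = 28.464
A = 1+m^2 = 1.118336
B = 2(m(b-k) - h) = 2(0.3440*28.464 - 4) = 11.583232
C = h^2 + (b-k)^2 - r^2 = 16 + 810.199296 - 64 = 762.199296
disc = B^2-4AC = 134.1713 - 3409.5796 = -3275.4083
disc < 0

0 intersection points


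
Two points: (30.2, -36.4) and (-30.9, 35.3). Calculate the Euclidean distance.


dx = -30.9 - 30.2 = -61.1
dy = 35.3 + 36.4 = 71.7
d = sqrt(3733.21 + 5140.89) = sqrt(8874.1) = 94.2024

94.2024


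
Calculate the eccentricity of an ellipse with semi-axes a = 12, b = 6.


c = sqrt(144-36) = sqrt(108) = 10.3923
e = c/a = sqrt(108)/12 = 0.8660

e = 0.8660


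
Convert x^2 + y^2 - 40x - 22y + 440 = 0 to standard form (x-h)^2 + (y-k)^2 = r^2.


h = -D/2 = 40/2 = 20
k = -E/2 = 22/2 = 11
r^2 = h^2 + k^2 - F = 400 + 121 - 440 = 81
r = 9

Center (20, 11), radius = 9


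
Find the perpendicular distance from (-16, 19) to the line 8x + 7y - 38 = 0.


|8*(-16) + 7*19 - 38| = |-33| = 33
sqrt(64 + 49) = sqrt(113) = 10.6301
d = 33/sqrt(113) = 3.1044

3.1044


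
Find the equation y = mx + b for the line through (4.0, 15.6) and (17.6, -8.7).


m = (-24.3)/(13.6) = -1.7868
b = y1 - m*x1 = 15.6 - (-24.3*4.0)/(13.6) = 15.6 + 7.1471 = 22.7471

y = -1.7868x + 22.7471


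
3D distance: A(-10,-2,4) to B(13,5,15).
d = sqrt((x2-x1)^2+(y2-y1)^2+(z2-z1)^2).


dx=23, dy=7, dz=11
d = sqrt(529+49+121) = sqrt(699) = 26.4386

26.4386


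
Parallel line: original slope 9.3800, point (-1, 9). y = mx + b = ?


Parallel lines have equal slopes.
m2 = 9.3800
b2 = 9 - 9.3800*(-1) = 18.3800

y = 9.3800x + 18.3800


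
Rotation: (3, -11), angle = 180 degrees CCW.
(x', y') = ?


cos(180) = -1, sin(180) = 0
x' = 3*(-1) + 11*0 = -3
y' = 3*0 - 11*(-1) = 11

(-3, 11)


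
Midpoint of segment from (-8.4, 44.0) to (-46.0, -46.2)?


Mx = (-8.4 - 46.0)/2 = -54.4/2 = -27.2000
My = (44.0 - 46.2)/2 = -2.2/2 = -1.1000

(-27.2000, -1.1000)


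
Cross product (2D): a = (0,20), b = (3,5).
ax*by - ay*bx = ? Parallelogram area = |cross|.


cross = 0*5 - 20*3 = 0 - 60 = -60
Parallelogram area = |-60| = 60

cross = -60, parallelogram area = 60


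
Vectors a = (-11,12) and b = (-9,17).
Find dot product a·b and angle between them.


a·b = -11*(-9) + 12*17 = 99 + 204 = 303
|a| = sqrt(121+144) = 16.2788
|b| = sqrt(81+289) = 19.2354
cos(theta) = 303/(sqrt(265)*sqrt(370)) = 303/sqrt(98050) = 0.967651
theta = arccos(303/sqrt(98050)) = 14.6132 degrees

a·b = 303, theta = 14.6132 deg


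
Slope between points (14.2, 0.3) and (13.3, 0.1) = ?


dy = 0.1 - 0.3 = -0.2
dx = 13.3 - 14.2 = -0.9
m = -0.2/(-0.9) = 0.2222

m = 0.2222


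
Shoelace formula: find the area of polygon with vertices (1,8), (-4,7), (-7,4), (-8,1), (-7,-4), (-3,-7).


sum(xi*y_{i+1}) = 1*7 - 4*4 - 7*1 - 8*(-4) - 7*(-7) - 3*8 = 41
sum(yi*x_{i+1}) = 8*(-4) + 7*(-7) + 4*(-8) + 1*(-7) - 4*(-3) - 7*1 = -115
Area = |41 + 115|/2 = 156/2 = 78.0000

78.0000 sq units


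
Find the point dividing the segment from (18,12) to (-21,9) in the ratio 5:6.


Px = (5*(-21) + 6*18)/11 = 3/11 = 0.2727
Py = (5*9 + 6*12)/11 = 117/11 = 10.6364

P = (0.2727, 10.6364)


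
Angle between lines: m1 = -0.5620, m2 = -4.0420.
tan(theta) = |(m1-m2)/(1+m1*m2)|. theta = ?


m1-m2 = 3.48
1+m1*m2 = 3.271604
tan(theta) = |3.48/3.271604| = 1.063698
theta = arctan(|3.48/3.271604|) = 46.7679 degrees (acute angle)

46.7679 degrees


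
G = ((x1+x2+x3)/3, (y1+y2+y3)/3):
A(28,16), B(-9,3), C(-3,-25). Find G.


Gx = (28- 9- 3)/3 = 16/3 = 5.3333
Gy = (16+3- 25)/3 = -6/3 = -2.0000

G = (5.3333, -2.0000)


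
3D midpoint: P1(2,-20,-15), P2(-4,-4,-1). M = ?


Mx = (2- 4)/2 = -1.0000
My = (-20- 4)/2 = -12.0000
Mz = (-15- 1)/2 = -8.0000

M = (-1.0000, -12.0000, -8.0000)


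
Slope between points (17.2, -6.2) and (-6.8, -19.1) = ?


dy = -19.1 + 6.2 = -12.9
dx = -6.8 - 17.2 = -24.0
m = -12.9/(-24.0) = 0.5375

m = 0.5375


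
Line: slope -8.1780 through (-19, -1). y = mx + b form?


y + 1 = -8.1780(x + 19)
y = -8.1780x - 1 + 8.1780*(-19)
y = -8.1780x - 156.3820

y = -8.1780x - 156.3820


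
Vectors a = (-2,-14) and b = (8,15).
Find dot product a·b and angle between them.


a·b = -2*8 - 14*15 = -16 - 210 = -226
|a| = sqrt(4+196) = 14.1421
|b| = sqrt(64+225) = 17.0000
cos(theta) = -226/(sqrt(200)*sqrt(289)) = -226/sqrt(57800) = -0.940036
theta = arccos(-226/sqrt(57800)) = 160.0576 degrees

a·b = -226, theta = 160.0576 deg


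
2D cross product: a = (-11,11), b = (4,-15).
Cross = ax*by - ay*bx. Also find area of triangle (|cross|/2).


cross = -11*(-15) - 11*4 = 165 - 44 = 121
Triangle area = |121|/2 = 121/2 = 60.5000

cross = 121, triangle area = 60.5000


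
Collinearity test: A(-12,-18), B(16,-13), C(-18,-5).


-12*(-13+ 5) + 16*(-5+ 18) - 18*(-18+ 13)
= 96 + 208 + 90 = 394

No, not collinear (determinant = 394)


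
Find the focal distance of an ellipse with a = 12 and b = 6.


c^2 = 12^2 - 6^2 = 144 - 36 = 108
c = sqrt(108) = 10.3923

c = 10.3923


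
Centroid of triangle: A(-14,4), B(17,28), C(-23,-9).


Gx = (-14+17- 23)/3 = -20/3 = -6.6667
Gy = (4+28- 9)/3 = 23/3 = 7.6667

G = (-6.6667, 7.6667)


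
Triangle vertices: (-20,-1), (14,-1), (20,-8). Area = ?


-20*(-1+ 8) = -140
14*(-8+ 1) = -98
20*(-1+ 1) = 0
sum = -238
Area = |-238|/2 = 119.0000

119.0000 sq units


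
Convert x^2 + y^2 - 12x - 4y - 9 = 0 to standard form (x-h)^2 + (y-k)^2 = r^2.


h = -D/2 = 12/2 = 6
k = -E/2 = 4/2 = 2
r^2 = h^2 + k^2 - F = 36 + 4 + 9 = 49
r = 7

Center (6, 2), radius = 7


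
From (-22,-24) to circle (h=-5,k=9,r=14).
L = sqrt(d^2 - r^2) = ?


d = sqrt((-22+ 5)^2 + (-24-9)^2) = sqrt(289+1089) = 37.1214
L = sqrt(1378.0000 - 196) = sqrt(1182.0000) = 34.3802

34.3802


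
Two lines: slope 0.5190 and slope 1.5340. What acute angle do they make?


m1-m2 = -1.015
1+m1*m2 = 1.796146
tan(theta) = |-1.015/1.796146| = 0.565099
theta = arctan(|-1.015/1.796146|) = 29.4707 degrees (acute angle)

29.4707 degrees


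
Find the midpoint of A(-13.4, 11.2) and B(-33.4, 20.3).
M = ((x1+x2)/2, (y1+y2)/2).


Mx = (-13.4 - 33.4)/2 = -46.8/2 = -23.4000
My = (11.2 + 20.3)/2 = 31.5/2 = 15.7500

(-23.4000, 15.7500)


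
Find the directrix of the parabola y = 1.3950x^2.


a = 1.3950
1/(4a) = 0.1792
directrix: y = -0.1792 = -0.1792

y = -0.1792


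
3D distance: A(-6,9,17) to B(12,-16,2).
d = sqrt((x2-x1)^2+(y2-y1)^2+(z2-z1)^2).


dx=18, dy=-25, dz=-15
d = sqrt(324+625+225) = sqrt(1174) = 34.2637

34.2637


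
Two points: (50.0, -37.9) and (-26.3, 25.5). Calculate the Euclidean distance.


dx = -26.3 - 50.0 = -76.3
dy = 25.5 + 37.9 = 63.4
d = sqrt(5821.69 + 4019.56) = sqrt(9841.25) = 99.2031

99.2031


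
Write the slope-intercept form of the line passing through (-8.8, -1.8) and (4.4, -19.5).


m = (-17.7)/(13.2) = -1.3409
b = y1 - m*x1 = -1.8 - (-17.7*(-8.8))/(13.2) = -1.8 - 11.8000 = -13.6000

y = -1.3409x - 13.6000


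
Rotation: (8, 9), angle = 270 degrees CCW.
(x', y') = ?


cos(270) = 0, sin(270) = -1
x' = 8*0 - 9*(-1) = 9
y' = 8*(-1) + 9*0 = -8

(9, -8)


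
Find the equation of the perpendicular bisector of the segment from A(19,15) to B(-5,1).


Midpoint = (7, 8)
Slope of AB = dy/dx = -14/(-24) = 0.5833
Perp slope = -dx/dy = -24/14 = -1.7143
b = My - (perp slope)*Mx = 8 + (-24*7)/(-14) = 8 + 12.0000 = 20.0000

y = -1.7143x + 20.0000


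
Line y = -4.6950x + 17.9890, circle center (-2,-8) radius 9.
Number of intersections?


Substitute y = -4.6950x + 17.9890: (x+ 2)^2 + (-4.6950x+17.9890+ 8)^2 = 81
Expand to Ax^2 + Bx + C = 0, where b-k = 25.989
A = 1+m^2 = 23.043025
B = 2(m(b-k) - h) = 2(-4.6950*25.989 + 2) = -240.03671
C = h^2 + (b-k)^2 - r^2 = 4 + 675.428121 - 81 = 598.428121
disc = B^2-4AC = 57617.6221 - 55158.3766 = 2459.2455
disc > 0

2 intersection points


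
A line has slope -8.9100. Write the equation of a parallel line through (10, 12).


Parallel lines have equal slopes.
m2 = -8.9100
b2 = 12 + 8.9100*10 = 101.1000

y = -8.9100x + 101.1000


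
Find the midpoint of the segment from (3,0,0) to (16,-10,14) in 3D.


Mx = (3+16)/2 = 9.5000
My = (0- 10)/2 = -5.0000
Mz = (0+14)/2 = 7.0000

M = (9.5000, -5.0000, 7.0000)


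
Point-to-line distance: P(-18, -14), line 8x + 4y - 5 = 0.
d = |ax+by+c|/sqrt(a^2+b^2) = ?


|8*(-18) + 4*(-14) - 5| = |-205| = 205
sqrt(64 + 16) = sqrt(80) = 8.9443
d = 205/sqrt(80) = 22.9197

22.9197


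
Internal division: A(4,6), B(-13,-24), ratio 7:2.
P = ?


Px = (7*(-13) + 2*4)/9 = -83/9 = -9.2222
Py = (7*(-24) + 2*6)/9 = -156/9 = -17.3333

P = (-9.2222, -17.3333)


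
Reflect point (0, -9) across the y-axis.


Reflection rule for y-axis: (-x, y)
(0, -9) -> (0, -9)

(0, -9)


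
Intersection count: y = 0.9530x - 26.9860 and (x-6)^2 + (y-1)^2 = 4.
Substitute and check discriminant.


Substitute y = 0.9530x - 26.9860: (x-6)^2 + (0.9530x- 26.9860-1)^2 = 4
Expand to Ax^2 + Bx + C = 0, where b-k = -27.986
A = 1+m^2 = 1.908209
B = 2(m(b-k) - h) = 2(0.9530*(-27.986) - 6) = -65.341316
C = h^2 + (b-k)^2 - r^2 = 36 + 783.216196 - 4 = 815.216196
disc = B^2-4AC = 4269.4876 - 6222.4115 = -1952.9239
disc < 0

0 intersection points


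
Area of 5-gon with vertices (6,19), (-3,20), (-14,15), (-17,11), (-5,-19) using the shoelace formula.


sum(xi*y_{i+1}) = 6*20 - 3*15 - 14*11 - 17*(-19) - 5*19 = 149
sum(yi*x_{i+1}) = 19*(-3) + 20*(-14) + 15*(-17) + 11*(-5) - 19*6 = -761
Area = |149 + 761|/2 = 910/2 = 455.0000

455.0000 sq units


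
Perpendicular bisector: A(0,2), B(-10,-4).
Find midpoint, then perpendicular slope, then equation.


Midpoint = (-5, -1)
Slope of AB = dy/dx = -6/(-10) = 0.6000
Perp slope = -dx/dy = -10/6 = -1.6667
b = My - (perp slope)*Mx = -1 + (-10*(-5))/(-6) = -1 - 8.3333 = -9.3333

y = -1.6667x - 9.3333


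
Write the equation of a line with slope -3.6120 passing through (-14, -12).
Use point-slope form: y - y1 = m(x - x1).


y + 12 = -3.6120(x + 14)
y = -3.6120x - 12 + 3.6120*(-14)
y = -3.6120x - 62.5680

y = -3.6120x - 62.5680


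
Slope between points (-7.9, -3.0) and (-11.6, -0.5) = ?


dy = -0.5 + 3.0 = 2.5
dx = -11.6 + 7.9 = -3.7
m = 2.5/(-3.7) = -0.6757

m = -0.6757


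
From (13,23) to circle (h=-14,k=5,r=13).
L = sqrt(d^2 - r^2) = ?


d = sqrt((13+ 14)^2 + (23-5)^2) = sqrt(729+324) = 32.4500
L = sqrt(1053.0000 - 169) = sqrt(884.0000) = 29.7321

29.7321


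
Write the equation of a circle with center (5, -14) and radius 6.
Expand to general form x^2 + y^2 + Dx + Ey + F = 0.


(x-5)^2 + (y+ 14)^2 = 6^2
D = -2h = -10, E = -2k = 28
F = h^2+k^2-r^2 = 25+196-36 = 185

x^2 + y^2 - 10x + 28y + 185 = 0


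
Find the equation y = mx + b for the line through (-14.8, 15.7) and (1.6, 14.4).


m = (-1.3)/(16.4) = -0.0793
b = y1 - m*x1 = 15.7 - (-1.3*(-14.8))/(16.4) = 15.7 - 1.1732 = 14.5268

y = -0.0793x + 14.5268


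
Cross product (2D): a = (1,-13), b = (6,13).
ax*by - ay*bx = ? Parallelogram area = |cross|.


cross = 1*13 + 13*6 = 13 + 78 = 91
Parallelogram area = |91| = 91

cross = 91, parallelogram area = 91


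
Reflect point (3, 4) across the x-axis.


Reflection rule for x-axis: (x, -y)
(3, 4) -> (3, -4)

(3, -4)


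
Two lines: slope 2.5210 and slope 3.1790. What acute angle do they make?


m1-m2 = -0.658
1+m1*m2 = 9.014259
tan(theta) = |-0.658/9.014259| = 0.072995
theta = arctan(|-0.658/9.014259|) = 4.1749 degrees (acute angle)

4.1749 degrees


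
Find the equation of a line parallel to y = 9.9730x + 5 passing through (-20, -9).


Parallel lines have equal slopes.
m2 = 9.9730
b2 = -9 - 9.9730*(-20) = 190.4600

y = 9.9730x + 190.4600


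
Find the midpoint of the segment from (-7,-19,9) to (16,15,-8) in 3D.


Mx = (-7+16)/2 = 4.5000
My = (-19+15)/2 = -2.0000
Mz = (9- 8)/2 = 0.5000

M = (4.5000, -2.0000, 0.5000)


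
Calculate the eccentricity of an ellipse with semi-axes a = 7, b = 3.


c = sqrt(49-9) = sqrt(40) = 6.3246
e = c/a = sqrt(40)/7 = 0.9035

e = 0.9035


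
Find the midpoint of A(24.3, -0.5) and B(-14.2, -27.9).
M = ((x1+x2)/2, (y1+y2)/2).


Mx = (24.3 - 14.2)/2 = 10.1/2 = 5.0500
My = (-0.5 - 27.9)/2 = -28.4/2 = -14.2000

(5.0500, -14.2000)


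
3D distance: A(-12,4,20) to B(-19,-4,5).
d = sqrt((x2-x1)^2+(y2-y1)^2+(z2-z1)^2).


dx=-7, dy=-8, dz=-15
d = sqrt(49+64+225) = sqrt(338) = 18.3848

18.3848


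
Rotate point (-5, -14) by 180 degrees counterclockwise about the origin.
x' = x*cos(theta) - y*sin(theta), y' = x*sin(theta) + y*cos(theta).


cos(180) = -1, sin(180) = 0
x' = -5*(-1) + 14*0 = 5
y' = -5*0 - 14*(-1) = 14

(5, 14)


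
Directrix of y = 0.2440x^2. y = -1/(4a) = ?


a = 0.2440
1/(4a) = 1.0246
directrix: y = -1.0246 = -1.0246

y = -1.0246


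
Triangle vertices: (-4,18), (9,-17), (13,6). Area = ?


-4*(-17-6) = 92
9*(6-18) = -108
13*(18+ 17) = 455
sum = 439
Area = |439|/2 = 219.5000

219.5000 sq units


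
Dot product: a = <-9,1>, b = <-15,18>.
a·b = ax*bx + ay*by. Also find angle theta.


a·b = -9*(-15) + 1*18 = 135 + 18 = 153
|a| = sqrt(81+1) = 9.0554
|b| = sqrt(225+324) = 23.4307
cos(theta) = 153/(sqrt(82)*sqrt(549)) = 153/sqrt(45018) = 0.721105
theta = arccos(153/sqrt(45018)) = 43.8542 degrees

a·b = 153, theta = 43.8542 deg


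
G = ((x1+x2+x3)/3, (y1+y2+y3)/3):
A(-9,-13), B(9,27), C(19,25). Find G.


Gx = (-9+9+19)/3 = 19/3 = 6.3333
Gy = (-13+27+25)/3 = 39/3 = 13.0000

G = (6.3333, 13.0000)


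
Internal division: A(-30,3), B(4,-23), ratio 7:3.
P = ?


Px = (7*4 + 3*(-30))/10 = -62/10 = -6.2000
Py = (7*(-23) + 3*3)/10 = -152/10 = -15.2000

P = (-6.2000, -15.2000)


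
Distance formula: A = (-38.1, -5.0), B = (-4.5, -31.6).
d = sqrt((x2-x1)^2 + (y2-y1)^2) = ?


dx = -4.5 + 38.1 = 33.6
dy = -31.6 + 5.0 = -26.6
d = sqrt(1128.96 + 707.56) = sqrt(1836.52) = 42.8546

42.8546


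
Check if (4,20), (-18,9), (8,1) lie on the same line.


4*(9-1) - 18*(1-20) + 8*(20-9)
= 32 + 342 + 88 = 462

No, not collinear (determinant = 462)


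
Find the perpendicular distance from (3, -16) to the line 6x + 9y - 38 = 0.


|6*3 + 9*(-16) - 38| = |-164| = 164
sqrt(36 + 81) = sqrt(117) = 10.8167
d = 164/sqrt(117) = 15.1618

15.1618


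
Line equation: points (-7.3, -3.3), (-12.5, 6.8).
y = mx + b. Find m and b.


m = (10.1)/(-5.2) = -1.9423
b = y1 - m*x1 = -3.3 - (10.1*(-7.3))/(-5.2) = -3.3 - 14.1788 = -17.4788

y = -1.9423x - 17.4788


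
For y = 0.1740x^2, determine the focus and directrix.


a = 0.1740
1/(4a) = 1.4368
Focus = (0, 1.4368)
Directrix: y = -1.4368

Focus = (0, 1.4368), Directrix: y = -1.4368


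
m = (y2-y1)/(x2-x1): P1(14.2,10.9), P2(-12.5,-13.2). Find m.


dy = -13.2 - 10.9 = -24.1
dx = -12.5 - 14.2 = -26.7
m = -24.1/(-26.7) = 0.9026

m = 0.9026


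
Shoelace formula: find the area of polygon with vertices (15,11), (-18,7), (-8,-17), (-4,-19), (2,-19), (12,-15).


sum(xi*y_{i+1}) = 15*7 - 18*(-17) - 8*(-19) - 4*(-19) + 2*(-15) + 12*11 = 741
sum(yi*x_{i+1}) = 11*(-18) + 7*(-8) - 17*(-4) - 19*2 - 19*12 - 15*15 = -677
Area = |741 + 677|/2 = 1418/2 = 709.0000

709.0000 sq units


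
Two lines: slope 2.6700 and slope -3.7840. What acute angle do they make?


m1-m2 = 6.454
1+m1*m2 = -9.10328
tan(theta) = |6.454/(-9.10328)| = 0.708975
theta = arctan(|6.454/(-9.10328)|) = 35.3357 degrees (acute angle)

35.3357 degrees


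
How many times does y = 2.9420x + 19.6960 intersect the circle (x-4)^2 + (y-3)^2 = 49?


Substitute y = 2.9420x + 19.6960: (x-4)^2 + (2.9420x+19.6960-3)^2 = 49
Expand to Ax^2 + Bx + C = 0, where b-k = 16.696
A = 1+m^2 = 9.655364
B = 2(m(b-k) - h) = 2(2.9420*16.696 - 4) = 90.239264
C = h^2 + (b-k)^2 - r^2 = 16 + 278.756416 - 49 = 245.756416
disc = B^2-4AC = 8143.1248 - 9491.4706 = -1348.3458
disc < 0

0 intersection points


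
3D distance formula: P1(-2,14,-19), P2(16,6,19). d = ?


dx=18, dy=-8, dz=38
d = sqrt(324+64+1444) = sqrt(1832) = 42.8019

42.8019


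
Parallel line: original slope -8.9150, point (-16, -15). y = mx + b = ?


Parallel lines have equal slopes.
m2 = -8.9150
b2 = -15 + 8.9150*(-16) = -157.6400

y = -8.9150x - 157.6400


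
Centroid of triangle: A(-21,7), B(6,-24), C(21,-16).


Gx = (-21+6+21)/3 = 6/3 = 2.0000
Gy = (7- 24- 16)/3 = -33/3 = -11.0000

G = (2.0000, -11.0000)


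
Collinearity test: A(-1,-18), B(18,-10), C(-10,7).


-1*(-10-7) + 18*(7+ 18) - 10*(-18+ 10)
= 17 + 450 + 80 = 547

No, not collinear (determinant = 547)


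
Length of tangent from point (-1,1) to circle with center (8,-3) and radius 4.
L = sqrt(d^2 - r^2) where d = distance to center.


d = sqrt((-1-8)^2 + (1+ 3)^2) = sqrt(81+16) = 9.8489
L = sqrt(97.0000 - 16) = sqrt(81.0000) = 9.0000

9.0000


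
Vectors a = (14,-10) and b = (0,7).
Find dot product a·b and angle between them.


a·b = 14*0 - 10*7 = 0 - 70 = -70
|a| = sqrt(196+100) = 17.2047
|b| = sqrt(0+49) = 7.0000
cos(theta) = -70/(sqrt(296)*sqrt(49)) = -70/sqrt(14504) = -0.581238
theta = arccos(-70/sqrt(14504)) = 125.5377 degrees

a·b = -70, theta = 125.5377 deg


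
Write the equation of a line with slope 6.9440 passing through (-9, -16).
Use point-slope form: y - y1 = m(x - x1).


y + 16 = 6.9440(x + 9)
y = 6.9440x - 16 - 6.9440*(-9)
y = 6.9440x + 46.4960

y = 6.9440x + 46.4960


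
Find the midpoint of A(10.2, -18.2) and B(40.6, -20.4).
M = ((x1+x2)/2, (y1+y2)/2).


Mx = (10.2 + 40.6)/2 = 50.8/2 = 25.4000
My = (-18.2 - 20.4)/2 = -38.6/2 = -19.3000

(25.4000, -19.3000)


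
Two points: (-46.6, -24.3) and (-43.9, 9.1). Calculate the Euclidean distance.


dx = -43.9 + 46.6 = 2.7
dy = 9.1 + 24.3 = 33.4
d = sqrt(7.29 + 1115.56) = sqrt(1122.85) = 33.5090

33.5090


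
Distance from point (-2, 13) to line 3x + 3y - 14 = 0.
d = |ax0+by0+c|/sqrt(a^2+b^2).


|3*(-2) + 3*13 - 14| = |19| = 19
sqrt(9 + 9) = sqrt(18) = 4.2426
d = 19/sqrt(18) = 4.4783

4.4783


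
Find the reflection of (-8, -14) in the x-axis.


Reflection rule for x-axis: (x, -y)
(-8, -14) -> (-8, 14)

(-8, 14)


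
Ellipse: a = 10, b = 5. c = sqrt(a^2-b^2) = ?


c^2 = 10^2 - 5^2 = 100 - 25 = 75
c = sqrt(75) = 8.6603

c = 8.6603


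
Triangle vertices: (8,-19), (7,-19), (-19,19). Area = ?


8*(-19-19) = -304
7*(19+ 19) = 266
-19*(-19+ 19) = 0
sum = -38
Area = |-38|/2 = 19.0000

19.0000 sq units


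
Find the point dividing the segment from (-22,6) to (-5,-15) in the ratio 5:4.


Px = (5*(-5) + 4*(-22))/9 = -113/9 = -12.5556
Py = (5*(-15) + 4*6)/9 = -51/9 = -5.6667

P = (-12.5556, -5.6667)


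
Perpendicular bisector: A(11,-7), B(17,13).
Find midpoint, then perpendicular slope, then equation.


Midpoint = (14, 3)
Slope of AB = dy/dx = 20/6 = 3.3333
Perp slope = -dx/dy = -6/20 = -0.3000
b = My - (perp slope)*Mx = 3 + (6*14)/20 = 3 + 4.2000 = 7.2000

y = -0.3000x + 7.2000


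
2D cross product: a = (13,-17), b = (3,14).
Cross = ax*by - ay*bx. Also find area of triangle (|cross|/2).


cross = 13*14 + 17*3 = 182 + 51 = 233
Triangle area = |233|/2 = 233/2 = 116.5000

cross = 233, triangle area = 116.5000


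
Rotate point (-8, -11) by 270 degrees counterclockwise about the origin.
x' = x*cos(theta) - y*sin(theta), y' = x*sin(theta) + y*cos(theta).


cos(270) = 0, sin(270) = -1
x' = -8*0 + 11*(-1) = -11
y' = -8*(-1) - 11*0 = 8

(-11, 8)


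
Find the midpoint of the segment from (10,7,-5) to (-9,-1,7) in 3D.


Mx = (10- 9)/2 = 0.5000
My = (7- 1)/2 = 3.0000
Mz = (-5+7)/2 = 1.0000

M = (0.5000, 3.0000, 1.0000)


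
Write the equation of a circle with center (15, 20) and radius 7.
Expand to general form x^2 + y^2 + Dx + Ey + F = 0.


(x-15)^2 + (y-20)^2 = 7^2
D = -2h = -30, E = -2k = -40
F = h^2+k^2-r^2 = 225+400-49 = 576

x^2 + y^2 - 30x - 40y + 576 = 0


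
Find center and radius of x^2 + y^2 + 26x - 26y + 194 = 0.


h = -D/2 = -26/2 = -13
k = -E/2 = 26/2 = 13
r^2 = h^2 + k^2 - F = 169 + 169 - 194 = 144
r = 12

Center (-13, 13), radius = 12
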